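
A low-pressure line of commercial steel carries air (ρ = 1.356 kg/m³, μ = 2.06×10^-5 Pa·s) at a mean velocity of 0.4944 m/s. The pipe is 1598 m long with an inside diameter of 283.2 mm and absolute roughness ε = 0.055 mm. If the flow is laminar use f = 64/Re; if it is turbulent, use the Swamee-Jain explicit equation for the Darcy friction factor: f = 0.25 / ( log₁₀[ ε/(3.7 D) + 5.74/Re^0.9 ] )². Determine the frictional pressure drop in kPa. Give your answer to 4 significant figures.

ΔP ≈ 0.02993 kPa

Reynolds number Re = ρVD/μ = 1.356 · 0.4944 · 0.2832 / 2.06e-05 = 9216.
Re > 4000 → turbulent. Relative roughness ε/D = 5.5e-05/0.2832 = 0.000194. Swamee-Jain: f = 0.25/(log₁₀[0.000194/3.7 + 5.74/9216^0.9])² = 0.25/(log₁₀[5.25e-05 + 0.00155])² = 0.25/(-2.795)² = 0.03201.
Darcy-Weisbach: ΔP = f(L/D)(ρV²/2) = 0.03201·(1598/0.2832)·(1.356·0.4944²/2) = 0.03201·5643·0.1657 = 29.93 Pa.
ΔP = 29.93 Pa = 0.02993 kPa.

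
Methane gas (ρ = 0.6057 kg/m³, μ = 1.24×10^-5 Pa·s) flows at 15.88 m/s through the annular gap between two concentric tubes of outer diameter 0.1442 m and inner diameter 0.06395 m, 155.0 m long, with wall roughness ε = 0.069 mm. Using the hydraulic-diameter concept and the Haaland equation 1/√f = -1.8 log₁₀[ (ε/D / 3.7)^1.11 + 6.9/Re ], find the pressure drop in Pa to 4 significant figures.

Hydraulic diameter D_h = 4A/P = D_o - D_i = 0.1442 - 0.06395 = 0.08025 m.
Re = ρVD_h/μ = 0.6057·15.88·0.08025/1.24e-05 = 6.225e+04.
ε/D_h = 6.9e-05/0.08025 = 0.00086; Haaland gives 1/√f = -1.8 log₁₀[9.26e-05+0.000111] = 6.645, so f = 0.02265.
ΔP = f(L/D_h)(ρV²/2) = 0.02265·155/0.08025·76.37 = 3341 Pa.

ΔP ≈ 3341 Pa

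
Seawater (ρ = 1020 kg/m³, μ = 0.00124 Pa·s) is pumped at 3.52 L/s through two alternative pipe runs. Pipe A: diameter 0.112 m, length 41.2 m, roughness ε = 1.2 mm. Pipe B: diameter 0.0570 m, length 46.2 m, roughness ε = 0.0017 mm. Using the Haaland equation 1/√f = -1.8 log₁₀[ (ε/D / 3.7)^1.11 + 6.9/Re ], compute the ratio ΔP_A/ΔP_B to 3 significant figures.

ΔP_A/ΔP_B ≈ 0.0627

Pipe A: V = Q/A = 0.00352/0.009852 = 0.3573 m/s; Re = 3.292e+04; ε/D = 0.0107; Haaland → f = 0.04048; ΔP_A = f(L/D)(ρV²/2) = 969.3 Pa.
Pipe B: V = Q/A = 0.00352/0.002552 = 1.379 m/s; Re = 6.468e+04; ε/D = 2.98e-05; Haaland → f = 0.01965; ΔP_B = f(L/D)(ρV²/2) = 1.546e+04 Pa.
ΔP_A/ΔP_B = 969.3/1.546e+04 = 0.0627.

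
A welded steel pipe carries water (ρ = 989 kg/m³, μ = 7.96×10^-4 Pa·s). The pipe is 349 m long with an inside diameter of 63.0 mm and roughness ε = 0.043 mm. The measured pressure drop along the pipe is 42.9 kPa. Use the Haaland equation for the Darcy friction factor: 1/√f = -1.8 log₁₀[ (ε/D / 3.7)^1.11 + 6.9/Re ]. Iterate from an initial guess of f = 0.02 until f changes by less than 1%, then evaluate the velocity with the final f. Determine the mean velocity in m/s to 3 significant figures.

V ≈ 0.846 m/s

Rearranging Darcy-Weisbach: V = √(2·ΔP·D/(f·L·ρ)). With ε/D = 4.3e-05/0.063 = 0.000683, iterate starting from f = 0.02:
  f = 0.02 → V = √(2·4.29e+04·0.063/(0.02·349·989)) = 0.8849 m/s; Re = ρVD/μ = 6.926e+04; f → 0.02176
  f = 0.02176 → V = 0.8484 m/s; Re = 6.641e+04; f → 0.02188
Converged (Δf/f < 1%). With the final f = 0.02188: V = √(2·4.29e+04·0.063/(0.02188·349·989)) = 0.846 m/s.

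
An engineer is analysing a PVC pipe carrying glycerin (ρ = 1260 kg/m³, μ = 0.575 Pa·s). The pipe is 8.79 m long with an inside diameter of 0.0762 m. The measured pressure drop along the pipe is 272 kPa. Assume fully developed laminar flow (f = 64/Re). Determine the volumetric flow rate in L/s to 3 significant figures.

Q ≈ 44.5 L/s

For laminar flow, f = 64/Re with Re = ρVD/μ, so Darcy-Weisbach reduces to ΔP = 32μLV/D². Solving for V: V = ΔP·D²/(32μL) = 2.72e+05·(0.0762)²/(32·0.575·8.79) = 9.765 m/s.
Check: Re = ρVD/μ = 1260·9.765·0.0762/0.575 = 1631 < 2300, so the laminar assumption holds.
Q = V·A = 9.765·(π/4·0.0762²) = 0.04453 m³/s = 44.5 L/s.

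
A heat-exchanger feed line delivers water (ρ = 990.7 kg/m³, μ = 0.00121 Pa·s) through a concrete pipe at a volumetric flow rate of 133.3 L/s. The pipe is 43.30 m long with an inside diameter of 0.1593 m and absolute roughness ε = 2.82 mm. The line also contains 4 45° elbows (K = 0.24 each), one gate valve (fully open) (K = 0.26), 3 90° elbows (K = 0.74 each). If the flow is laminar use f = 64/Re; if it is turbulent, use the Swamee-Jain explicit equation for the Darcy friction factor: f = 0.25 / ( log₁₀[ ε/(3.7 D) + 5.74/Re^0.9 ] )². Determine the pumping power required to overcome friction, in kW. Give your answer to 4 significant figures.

P ≈ 47.52 kW

Q = 133.3 L/s = 133.3/1000 = 0.1333 m³/s.
Cross-sectional area A = πD²/4 = π(0.1593)²/4 = 0.01993 m²; mean velocity V = Q/A = 0.1333/0.01993 = 6.688 m/s.
Reynolds number Re = ρVD/μ = 990.7 · 6.688 · 0.1593 / 0.00121 = 8.723e+05.
Re > 4000 → turbulent. Relative roughness ε/D = 0.00282/0.1593 = 0.0177. Swamee-Jain: f = 0.25/(log₁₀[0.0177/3.7 + 5.74/8.723e+05^0.9])² = 0.25/(log₁₀[0.00478 + 2.58e-05])² = 0.25/(-2.318)² = 0.04653.
Total minor-loss coefficient ΣK = 4·0.24 + 1·0.26 + 3·0.74 = 3.44.
ΔP = [f·L/D + ΣK]·(ρV²/2) = [0.04653·43.3/0.1593 + 3.44]·(990.7·6.688²/2) = [12.65 + 3.44]·2.216e+04 = 3.565e+05 Pa.
Pumping power P = QΔP = 0.1333·3.565e+05 = 47521 W = 47.52 kW.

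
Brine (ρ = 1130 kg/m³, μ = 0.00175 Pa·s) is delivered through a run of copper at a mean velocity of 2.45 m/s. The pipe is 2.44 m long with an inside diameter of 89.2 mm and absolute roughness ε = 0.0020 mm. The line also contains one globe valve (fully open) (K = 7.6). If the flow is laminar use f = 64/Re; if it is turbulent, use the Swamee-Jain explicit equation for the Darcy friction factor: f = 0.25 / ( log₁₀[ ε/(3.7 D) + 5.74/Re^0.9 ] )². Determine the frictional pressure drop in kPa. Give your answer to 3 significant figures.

ΔP ≈ 27.3 kPa

Reynolds number Re = ρVD/μ = 1130 · 2.45 · 0.0892 / 0.00175 = 1.411e+05.
Re > 4000 → turbulent. Relative roughness ε/D = 2e-06/0.0892 = 2.24e-05. Swamee-Jain: f = 0.25/(log₁₀[2.24e-05/3.7 + 5.74/1.411e+05^0.9])² = 0.25/(log₁₀[6.06e-06 + 0.000133])² = 0.25/(-3.856)² = 0.01681.
Total minor-loss coefficient ΣK = 1·7.6 = 7.6.
ΔP = [f·L/D + ΣK]·(ρV²/2) = [0.01681·2.44/0.0892 + 7.6]·(1130·2.45²/2) = [0.4598 + 7.6]·3391 = 2.733e+04 Pa.
ΔP = 2.733e+04 Pa = 27.3 kPa.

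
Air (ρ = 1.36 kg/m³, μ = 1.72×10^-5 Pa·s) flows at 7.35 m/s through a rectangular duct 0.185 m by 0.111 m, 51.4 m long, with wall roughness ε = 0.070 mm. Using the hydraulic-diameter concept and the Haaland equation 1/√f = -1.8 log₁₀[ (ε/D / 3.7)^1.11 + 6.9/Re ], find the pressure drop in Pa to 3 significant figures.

Hydraulic diameter D_h = 4A/P = 4·(0.185·0.111)/(2·(0.185+0.111)) = 0.08214/0.592 = 0.1388 m.
Re = ρVD_h/μ = 1.36·7.35·0.1388/1.72e-05 = 8.064e+04.
ε/D_h = 7e-05/0.1388 = 0.000505; Haaland gives 1/√f = -1.8 log₁₀[5.12e-05+8.56e-05] = 6.955, so f = 0.02067.
ΔP = f(L/D_h)(ρV²/2) = 0.02067·51.4/0.1388·36.74 = 281.3 Pa.

ΔP ≈ 281 Pa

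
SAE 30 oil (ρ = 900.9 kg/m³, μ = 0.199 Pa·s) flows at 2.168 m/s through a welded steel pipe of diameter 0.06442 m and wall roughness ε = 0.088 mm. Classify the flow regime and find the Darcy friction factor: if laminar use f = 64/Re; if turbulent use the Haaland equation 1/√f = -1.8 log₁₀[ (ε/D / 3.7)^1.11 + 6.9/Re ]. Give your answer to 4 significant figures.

Re = ρVD/μ = 900.9·2.168·0.06442/0.199 = 632.3.
Re < 2300 → laminar, so f = 64/Re = 0.1012 (roughness is irrelevant in laminar flow).

f ≈ 0.1012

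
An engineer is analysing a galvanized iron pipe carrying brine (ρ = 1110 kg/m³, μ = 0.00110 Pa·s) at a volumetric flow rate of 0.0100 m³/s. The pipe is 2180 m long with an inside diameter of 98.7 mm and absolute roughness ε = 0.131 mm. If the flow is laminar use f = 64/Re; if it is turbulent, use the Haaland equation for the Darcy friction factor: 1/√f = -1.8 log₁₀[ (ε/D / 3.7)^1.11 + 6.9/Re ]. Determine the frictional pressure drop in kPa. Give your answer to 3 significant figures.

ΔP ≈ 474 kPa

Cross-sectional area A = πD²/4 = π(0.0987)²/4 = 0.007651 m²; mean velocity V = Q/A = 0.01/0.007651 = 1.307 m/s.
Reynolds number Re = ρVD/μ = 1110 · 1.307 · 0.0987 / 0.0011 = 1.302e+05.
Re > 4000 → turbulent. Relative roughness ε/D = 0.000131/0.0987 = 0.00133. Haaland: 1/√f = -1.8 log₁₀[(0.00133/3.7)^1.11 + 6.9/1.302e+05] = -1.8 log₁₀[0.00015 + 5.3e-05] = 6.647, so f = 0.02263.
Darcy-Weisbach: ΔP = f(L/D)(ρV²/2) = 0.02263·(2180/0.0987)·(1110·1.307²/2) = 0.02263·2.209e+04·948.1 = 4.74e+05 Pa.
ΔP = 4.74e+05 Pa = 474 kPa.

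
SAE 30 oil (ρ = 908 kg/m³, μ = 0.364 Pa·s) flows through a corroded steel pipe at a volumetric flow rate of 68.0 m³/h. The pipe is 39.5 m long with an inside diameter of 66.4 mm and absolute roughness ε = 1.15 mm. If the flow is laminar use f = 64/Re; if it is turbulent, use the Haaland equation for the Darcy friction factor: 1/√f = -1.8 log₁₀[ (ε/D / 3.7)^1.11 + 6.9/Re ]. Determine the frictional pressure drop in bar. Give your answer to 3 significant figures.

ΔP ≈ 5.69 bar

Q = 68.0 m³/h = 68.0/3600 = 0.01889 m³/s.
Cross-sectional area A = πD²/4 = π(0.0664)²/4 = 0.003463 m²; mean velocity V = Q/A = 0.01889/0.003463 = 5.455 m/s.
Reynolds number Re = ρVD/μ = 908 · 5.455 · 0.0664 / 0.364 = 903.5.
Re < 2300 → laminar flow, so f = 64/Re = 64/903.5 = 0.07083 (the turbulent correlation is not needed).
Darcy-Weisbach: ΔP = f(L/D)(ρV²/2) = 0.07083·(39.5/0.0664)·(908·5.455²/2) = 0.07083·594.9·1.351e+04 = 5.692e+05 Pa.
ΔP = 5.692e+05 Pa = 5.69 bar.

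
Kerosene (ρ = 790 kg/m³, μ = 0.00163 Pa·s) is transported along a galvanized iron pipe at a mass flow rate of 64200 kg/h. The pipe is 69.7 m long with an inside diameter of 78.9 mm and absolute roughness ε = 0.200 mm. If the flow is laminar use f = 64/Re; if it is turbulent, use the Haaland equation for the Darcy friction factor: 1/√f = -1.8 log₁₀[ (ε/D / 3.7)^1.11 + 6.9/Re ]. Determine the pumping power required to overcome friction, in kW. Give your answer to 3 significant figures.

ṁ = 64200 kg/h = 64200/3600 = 17.83 kg/s.
A = πD²/4 = π(0.0789)²/4 = 0.004889 m²; mean velocity V = ṁ/(ρA) = 17.83/(790 · 0.004889) = 4.617 m/s.
Reynolds number Re = ρVD/μ = 790 · 4.617 · 0.0789 / 0.00163 = 1.766e+05.
Re > 4000 → turbulent. Relative roughness ε/D = 0.0002/0.0789 = 0.00253. Haaland: 1/√f = -1.8 log₁₀[(0.00253/3.7)^1.11 + 6.9/1.766e+05] = -1.8 log₁₀[0.000307 + 3.91e-05] = 6.229, so f = 0.02578.
Darcy-Weisbach: ΔP = f(L/D)(ρV²/2) = 0.02578·(69.7/0.0789)·(790·4.617²/2) = 0.02578·883.4·8420 = 1.917e+05 Pa.
Q = ṁ/ρ = 17.83/790 = 0.02257 m³/s.
Pumping power P = QΔP = 0.02257·1.917e+05 = 4328 W = 4.33 kW.

P ≈ 4.33 kW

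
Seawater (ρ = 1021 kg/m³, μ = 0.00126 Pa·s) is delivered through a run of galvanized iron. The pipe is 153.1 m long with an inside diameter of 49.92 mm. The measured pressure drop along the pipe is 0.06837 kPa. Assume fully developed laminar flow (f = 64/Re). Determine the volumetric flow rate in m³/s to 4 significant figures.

Q ≈ 5.402×10^-5 m³/s

For laminar flow, f = 64/Re with Re = ρVD/μ, so Darcy-Weisbach reduces to ΔP = 32μLV/D². Solving for V: V = ΔP·D²/(32μL) = 68.37·(0.04992)²/(32·0.00126·153.1) = 0.0276 m/s.
Check: Re = ρVD/μ = 1021·0.0276·0.04992/0.00126 = 1116 < 2300, so the laminar assumption holds.
Q = V·A = 0.0276·(π/4·0.04992²) = 5.402e-05 m³/s = 5.402×10^-5 m³/s.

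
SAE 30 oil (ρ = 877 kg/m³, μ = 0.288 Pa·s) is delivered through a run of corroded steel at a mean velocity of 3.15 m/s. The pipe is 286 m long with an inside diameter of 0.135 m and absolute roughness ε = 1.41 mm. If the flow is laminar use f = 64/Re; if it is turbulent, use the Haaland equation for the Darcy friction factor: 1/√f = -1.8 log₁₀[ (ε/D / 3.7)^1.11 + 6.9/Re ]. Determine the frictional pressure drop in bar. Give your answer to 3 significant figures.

ΔP ≈ 4.56 bar

Reynolds number Re = ρVD/μ = 877 · 3.15 · 0.135 / 0.288 = 1295.
Re < 2300 → laminar flow, so f = 64/Re = 64/1295 = 0.04942 (the turbulent correlation is not needed).
Darcy-Weisbach: ΔP = f(L/D)(ρV²/2) = 0.04942·(286/0.135)·(877·3.15²/2) = 0.04942·2119·4351 = 4.556e+05 Pa.
ΔP = 4.556e+05 Pa = 4.56 bar.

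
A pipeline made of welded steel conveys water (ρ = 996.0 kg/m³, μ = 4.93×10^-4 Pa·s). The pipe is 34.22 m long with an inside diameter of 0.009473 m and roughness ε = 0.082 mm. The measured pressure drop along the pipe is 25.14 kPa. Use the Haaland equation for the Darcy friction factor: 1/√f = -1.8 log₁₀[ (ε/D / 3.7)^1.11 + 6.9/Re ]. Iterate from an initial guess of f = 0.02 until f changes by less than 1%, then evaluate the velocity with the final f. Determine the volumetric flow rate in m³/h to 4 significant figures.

Q ≈ 0.1479 m³/h

Rearranging Darcy-Weisbach: V = √(2·ΔP·D/(f·L·ρ)). With ε/D = 8.2e-05/0.009473 = 0.00866, iterate starting from f = 0.02:
  f = 0.02 → V = √(2·2.514e+04·0.009473/(0.02·34.22·996)) = 0.8359 m/s; Re = ρVD/μ = 1.6e+04; f → 0.03973
  f = 0.03973 → V = 0.593 m/s; Re = 1.135e+04; f → 0.04104
  f = 0.04104 → V = 0.5836 m/s; Re = 1.117e+04; f → 0.04111
Converged (Δf/f < 1%). With the final f = 0.04111: V = √(2·2.514e+04·0.009473/(0.04111·34.22·996)) = 0.5831 m/s.
Q = V·A = 0.5831·(π/4·0.009473²) = 4.109e-05 m³/s = 0.1479 m³/h.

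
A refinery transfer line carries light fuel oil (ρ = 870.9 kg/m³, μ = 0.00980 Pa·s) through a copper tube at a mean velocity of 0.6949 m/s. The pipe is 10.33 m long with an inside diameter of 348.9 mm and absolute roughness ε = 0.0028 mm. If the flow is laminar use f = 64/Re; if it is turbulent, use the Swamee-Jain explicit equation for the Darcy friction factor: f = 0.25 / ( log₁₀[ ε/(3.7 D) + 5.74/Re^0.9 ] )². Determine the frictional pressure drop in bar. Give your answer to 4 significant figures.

Reynolds number Re = ρVD/μ = 870.9 · 0.6949 · 0.3489 / 0.0098 = 2.155e+04.
Re > 4000 → turbulent. Relative roughness ε/D = 2.8e-06/0.3489 = 8.03e-06. Swamee-Jain: f = 0.25/(log₁₀[8.03e-06/3.7 + 5.74/2.155e+04^0.9])² = 0.25/(log₁₀[2.17e-06 + 0.000723])² = 0.25/(-3.14)² = 0.02536.
Darcy-Weisbach: ΔP = f(L/D)(ρV²/2) = 0.02536·(10.33/0.3489)·(870.9·0.6949²/2) = 0.02536·29.61·210.3 = 157.9 Pa.
ΔP = 157.9 Pa = 0.001579 bar.

ΔP ≈ 0.001579 bar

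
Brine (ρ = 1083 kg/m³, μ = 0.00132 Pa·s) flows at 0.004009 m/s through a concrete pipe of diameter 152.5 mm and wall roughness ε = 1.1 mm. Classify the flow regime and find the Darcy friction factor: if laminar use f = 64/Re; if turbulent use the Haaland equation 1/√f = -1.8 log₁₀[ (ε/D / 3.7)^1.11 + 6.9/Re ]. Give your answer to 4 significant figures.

Re = ρVD/μ = 1083·0.004009·0.1525/0.00132 = 501.6.
Re < 2300 → laminar, so f = 64/Re = 0.1276 (roughness is irrelevant in laminar flow).

f ≈ 0.1276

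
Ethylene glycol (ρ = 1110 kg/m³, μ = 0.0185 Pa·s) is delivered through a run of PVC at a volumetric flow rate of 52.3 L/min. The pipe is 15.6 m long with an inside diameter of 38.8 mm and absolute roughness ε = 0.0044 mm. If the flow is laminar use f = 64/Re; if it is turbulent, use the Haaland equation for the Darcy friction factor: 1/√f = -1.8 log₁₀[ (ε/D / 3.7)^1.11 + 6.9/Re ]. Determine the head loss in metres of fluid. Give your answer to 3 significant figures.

h_f ≈ 0.415 m

Q = 52.3 L/min = 52.3/60000 = 0.0008717 m³/s.
Cross-sectional area A = πD²/4 = π(0.0388)²/4 = 0.001182 m²; mean velocity V = Q/A = 0.0008717/0.001182 = 0.7372 m/s.
Reynolds number Re = ρVD/μ = 1110 · 0.7372 · 0.0388 / 0.0185 = 1716.
Re < 2300 → laminar flow, so f = 64/Re = 64/1716 = 0.03729 (the turbulent correlation is not needed).
Darcy-Weisbach: ΔP = f(L/D)(ρV²/2) = 0.03729·(15.6/0.0388)·(1110·0.7372²/2) = 0.03729·402.1·301.6 = 4523 Pa.
Head loss h_f = ΔP/(ρg) = 4523/(1110·9.81) = 0.415 m.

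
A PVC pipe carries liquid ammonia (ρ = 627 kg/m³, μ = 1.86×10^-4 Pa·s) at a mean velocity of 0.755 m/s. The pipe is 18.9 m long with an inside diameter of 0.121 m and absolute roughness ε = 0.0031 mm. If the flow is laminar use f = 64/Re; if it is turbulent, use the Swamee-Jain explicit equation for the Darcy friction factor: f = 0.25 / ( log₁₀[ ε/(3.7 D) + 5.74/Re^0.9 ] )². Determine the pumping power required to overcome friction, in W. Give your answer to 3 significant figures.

Reynolds number Re = ρVD/μ = 627 · 0.755 · 0.121 / 0.000186 = 3.08e+05.
Re > 4000 → turbulent. Relative roughness ε/D = 3.1e-06/0.121 = 2.56e-05. Swamee-Jain: f = 0.25/(log₁₀[2.56e-05/3.7 + 5.74/3.08e+05^0.9])² = 0.25/(log₁₀[6.92e-06 + 6.6e-05])² = 0.25/(-4.137)² = 0.0146.
Darcy-Weisbach: ΔP = f(L/D)(ρV²/2) = 0.0146·(18.9/0.121)·(627·0.755²/2) = 0.0146·156.2·178.7 = 407.7 Pa.
Q = V·A = 0.755·0.0115 = 0.008682 m³/s.
Pumping power P = QΔP = 0.008682·407.7 = 3.539 W = 3.54 W.

P ≈ 3.54 W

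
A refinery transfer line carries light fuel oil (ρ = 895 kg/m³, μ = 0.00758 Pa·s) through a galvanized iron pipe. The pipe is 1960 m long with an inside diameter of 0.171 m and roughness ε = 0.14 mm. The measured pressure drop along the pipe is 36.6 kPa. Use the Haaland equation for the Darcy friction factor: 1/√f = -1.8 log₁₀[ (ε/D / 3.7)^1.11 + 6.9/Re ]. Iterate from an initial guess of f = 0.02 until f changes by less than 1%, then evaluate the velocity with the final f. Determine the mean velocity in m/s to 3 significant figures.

V ≈ 0.470 m/s

Rearranging Darcy-Weisbach: V = √(2·ΔP·D/(f·L·ρ)). With ε/D = 0.00014/0.171 = 0.000819, iterate starting from f = 0.02:
  f = 0.02 → V = √(2·3.66e+04·0.171/(0.02·1960·895)) = 0.5973 m/s; Re = ρVD/μ = 1.206e+04; f → 0.03051
  f = 0.03051 → V = 0.4836 m/s; Re = 9764; f → 0.03212
  f = 0.03212 → V = 0.4714 m/s; Re = 9517; f → 0.03232
Converged (Δf/f < 1%). With the final f = 0.03232: V = √(2·3.66e+04·0.171/(0.03232·1960·895)) = 0.4698 m/s.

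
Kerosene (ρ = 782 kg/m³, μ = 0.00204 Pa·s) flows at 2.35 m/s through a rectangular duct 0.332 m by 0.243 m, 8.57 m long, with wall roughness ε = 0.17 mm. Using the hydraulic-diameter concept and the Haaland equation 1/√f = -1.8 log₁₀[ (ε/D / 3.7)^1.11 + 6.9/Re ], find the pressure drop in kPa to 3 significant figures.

Hydraulic diameter D_h = 4A/P = 4·(0.332·0.243)/(2·(0.332+0.243)) = 0.3227/1.15 = 0.2806 m.
Re = ρVD_h/μ = 782·2.35·0.2806/0.00204 = 2.528e+05.
ε/D_h = 0.00017/0.2806 = 0.000606; Haaland gives 1/√f = -1.8 log₁₀[6.28e-05+2.73e-05] = 7.282, so f = 0.01886.
ΔP = f(L/D_h)(ρV²/2) = 0.01886·8.57/0.2806·2159 = 1244 Pa.
ΔP = 1.24 kPa.

ΔP ≈ 1.24 kPa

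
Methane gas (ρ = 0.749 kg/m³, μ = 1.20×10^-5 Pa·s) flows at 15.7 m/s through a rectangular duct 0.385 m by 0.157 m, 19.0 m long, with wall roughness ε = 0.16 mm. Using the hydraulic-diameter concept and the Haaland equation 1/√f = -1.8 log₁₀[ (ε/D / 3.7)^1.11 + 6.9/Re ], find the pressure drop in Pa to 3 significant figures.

ΔP ≈ 154 Pa

Hydraulic diameter D_h = 4A/P = 4·(0.385·0.157)/(2·(0.385+0.157)) = 0.2418/1.084 = 0.223 m.
Re = ρVD_h/μ = 0.749·15.7·0.223/1.2e-05 = 2.186e+05.
ε/D_h = 0.00016/0.223 = 0.000717; Haaland gives 1/√f = -1.8 log₁₀[7.57e-05+3.16e-05] = 7.145, so f = 0.01959.
ΔP = f(L/D_h)(ρV²/2) = 0.01959·19/0.223·92.31 = 154 Pa.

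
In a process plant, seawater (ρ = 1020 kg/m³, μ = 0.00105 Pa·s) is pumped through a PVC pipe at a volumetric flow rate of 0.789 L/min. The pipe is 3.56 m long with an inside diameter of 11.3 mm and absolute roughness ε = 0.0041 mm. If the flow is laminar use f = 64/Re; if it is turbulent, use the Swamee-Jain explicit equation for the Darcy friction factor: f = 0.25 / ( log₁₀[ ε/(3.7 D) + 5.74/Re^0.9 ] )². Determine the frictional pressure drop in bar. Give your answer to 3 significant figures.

Q = 0.789 L/min = 0.789/60000 = 1.315e-05 m³/s.
Cross-sectional area A = πD²/4 = π(0.0113)²/4 = 0.0001003 m²; mean velocity V = Q/A = 1.315e-05/0.0001003 = 0.1311 m/s.
Reynolds number Re = ρVD/μ = 1020 · 0.1311 · 0.0113 / 0.00105 = 1439.
Re < 2300 → laminar flow, so f = 64/Re = 64/1439 = 0.04446 (the turbulent correlation is not needed).
Darcy-Weisbach: ΔP = f(L/D)(ρV²/2) = 0.04446·(3.56/0.0113)·(1020·0.1311²/2) = 0.04446·315·8.769 = 122.8 Pa.
ΔP = 122.8 Pa = 0.00123 bar.

ΔP ≈ 0.00123 bar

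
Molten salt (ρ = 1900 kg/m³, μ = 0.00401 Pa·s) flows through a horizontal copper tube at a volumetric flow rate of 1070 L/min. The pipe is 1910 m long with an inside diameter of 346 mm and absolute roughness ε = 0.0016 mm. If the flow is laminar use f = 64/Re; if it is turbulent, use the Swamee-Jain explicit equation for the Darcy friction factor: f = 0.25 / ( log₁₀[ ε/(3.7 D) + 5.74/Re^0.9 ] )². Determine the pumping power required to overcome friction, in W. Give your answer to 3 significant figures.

Q = 1070 L/min = 1070/60000 = 0.01783 m³/s.
Cross-sectional area A = πD²/4 = π(0.346)²/4 = 0.09402 m²; mean velocity V = Q/A = 0.01783/0.09402 = 0.1897 m/s.
Reynolds number Re = ρVD/μ = 1900 · 0.1897 · 0.346 / 0.00401 = 3.109e+04.
Re > 4000 → turbulent. Relative roughness ε/D = 1.6e-06/0.346 = 4.62e-06. Swamee-Jain: f = 0.25/(log₁₀[4.62e-06/3.7 + 5.74/3.109e+04^0.9])² = 0.25/(log₁₀[1.25e-06 + 0.000519])² = 0.25/(-3.283)² = 0.02319.
Darcy-Weisbach: ΔP = f(L/D)(ρV²/2) = 0.02319·(1910/0.346)·(1900·0.1897²/2) = 0.02319·5520·34.17 = 4375 Pa.
Pumping power P = QΔP = 0.01783·4375 = 78.01 W = 78.0 W.

P ≈ 78.0 W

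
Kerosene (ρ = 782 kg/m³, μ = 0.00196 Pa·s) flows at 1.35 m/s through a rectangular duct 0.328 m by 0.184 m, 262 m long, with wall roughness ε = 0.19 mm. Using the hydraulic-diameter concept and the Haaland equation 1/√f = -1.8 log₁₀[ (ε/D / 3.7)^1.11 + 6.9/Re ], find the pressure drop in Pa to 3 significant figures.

ΔP ≈ 16500 Pa

Hydraulic diameter D_h = 4A/P = 4·(0.328·0.184)/(2·(0.328+0.184)) = 0.2414/1.024 = 0.2358 m.
Re = ρVD_h/μ = 782·1.35·0.2358/0.00196 = 1.27e+05.
ε/D_h = 0.00019/0.2358 = 0.000806; Haaland gives 1/√f = -1.8 log₁₀[8.62e-05+5.43e-05] = 6.934, so f = 0.0208.
ΔP = f(L/D_h)(ρV²/2) = 0.0208·262/0.2358·712.6 = 1.647e+04 Pa.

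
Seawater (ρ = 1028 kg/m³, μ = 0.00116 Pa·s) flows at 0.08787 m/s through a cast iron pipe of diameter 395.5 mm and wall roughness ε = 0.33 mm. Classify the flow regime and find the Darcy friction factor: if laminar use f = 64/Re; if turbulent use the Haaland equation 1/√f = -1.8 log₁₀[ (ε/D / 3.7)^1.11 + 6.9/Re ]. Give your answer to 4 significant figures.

Re = ρVD/μ = 1028·0.08787·0.3955/0.00116 = 3.08e+04.
Re > 4000 → turbulent. ε/D = 0.00033/0.3955 = 0.000834; Haaland: 1/√f = -1.8 log₁₀[8.95e-05 + 0.000224] = 6.307, so f = 0.02514.

f ≈ 0.02514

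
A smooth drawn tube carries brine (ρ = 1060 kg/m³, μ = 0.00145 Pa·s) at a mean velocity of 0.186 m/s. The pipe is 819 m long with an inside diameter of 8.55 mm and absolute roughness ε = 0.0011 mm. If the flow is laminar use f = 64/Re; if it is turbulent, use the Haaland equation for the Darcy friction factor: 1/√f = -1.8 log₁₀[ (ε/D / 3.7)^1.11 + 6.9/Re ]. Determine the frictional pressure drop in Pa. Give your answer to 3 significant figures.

ΔP ≈ 96700 Pa

Reynolds number Re = ρVD/μ = 1060 · 0.186 · 0.00855 / 0.00145 = 1163.
Re < 2300 → laminar flow, so f = 64/Re = 64/1163 = 0.05505 (the turbulent correlation is not needed).
Darcy-Weisbach: ΔP = f(L/D)(ρV²/2) = 0.05505·(819/0.00855)·(1060·0.186²/2) = 0.05505·9.579e+04·18.34 = 9.669e+04 Pa.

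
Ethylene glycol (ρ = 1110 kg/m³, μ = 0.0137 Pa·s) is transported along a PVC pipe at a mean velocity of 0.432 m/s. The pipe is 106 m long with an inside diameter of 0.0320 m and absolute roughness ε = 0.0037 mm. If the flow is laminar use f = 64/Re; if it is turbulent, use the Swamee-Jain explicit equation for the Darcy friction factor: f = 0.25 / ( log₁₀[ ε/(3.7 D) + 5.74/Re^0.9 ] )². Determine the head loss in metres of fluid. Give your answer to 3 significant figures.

h_f ≈ 1.80 m

Reynolds number Re = ρVD/μ = 1110 · 0.432 · 0.032 / 0.0137 = 1120.
Re < 2300 → laminar flow, so f = 64/Re = 64/1120 = 0.05714 (the turbulent correlation is not needed).
Darcy-Weisbach: ΔP = f(L/D)(ρV²/2) = 0.05714·(106/0.032)·(1110·0.432²/2) = 0.05714·3312·103.6 = 1.96e+04 Pa.
Head loss h_f = ΔP/(ρg) = 1.96e+04/(1110·9.81) = 1.80 m.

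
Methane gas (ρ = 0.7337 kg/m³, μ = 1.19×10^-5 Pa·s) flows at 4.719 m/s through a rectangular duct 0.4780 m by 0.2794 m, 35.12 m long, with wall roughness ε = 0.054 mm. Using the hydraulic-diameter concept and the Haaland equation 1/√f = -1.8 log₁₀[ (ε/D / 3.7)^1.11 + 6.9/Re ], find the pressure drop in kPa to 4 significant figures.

Hydraulic diameter D_h = 4A/P = 4·(0.478·0.2794)/(2·(0.478+0.2794)) = 0.5342/1.515 = 0.3527 m.
Re = ρVD_h/μ = 0.7337·4.719·0.3527/1.19e-05 = 1.026e+05.
ε/D_h = 5.4e-05/0.3527 = 0.000153; Haaland gives 1/√f = -1.8 log₁₀[1.36e-05+6.72e-05] = 7.366, so f = 0.01843.
ΔP = f(L/D_h)(ρV²/2) = 0.01843·35.12/0.3527·8.169 = 14.99 Pa.
ΔP = 0.01499 kPa.

ΔP ≈ 0.01499 kPa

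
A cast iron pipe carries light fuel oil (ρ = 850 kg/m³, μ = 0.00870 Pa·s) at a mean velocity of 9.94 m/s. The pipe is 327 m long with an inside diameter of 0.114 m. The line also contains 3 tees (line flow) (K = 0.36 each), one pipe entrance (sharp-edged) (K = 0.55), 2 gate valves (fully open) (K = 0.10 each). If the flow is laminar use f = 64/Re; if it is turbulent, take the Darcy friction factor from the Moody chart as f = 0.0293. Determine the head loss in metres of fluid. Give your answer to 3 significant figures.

h_f ≈ 432 m

Reynolds number Re = ρVD/μ = 850 · 9.94 · 0.114 / 0.0087 = 1.107e+05.
Re > 4000 → turbulent; use the Moody-chart value f = 0.0293.
Total minor-loss coefficient ΣK = 3·0.36 + 1·0.55 + 2·0.1 = 1.83.
ΔP = [f·L/D + ΣK]·(ρV²/2) = [0.0293·327/0.114 + 1.83]·(850·9.94²/2) = [84.04 + 1.83]·4.199e+04 = 3.606e+06 Pa.
Head loss h_f = ΔP/(ρg) = 3.606e+06/(850·9.81) = 432 m.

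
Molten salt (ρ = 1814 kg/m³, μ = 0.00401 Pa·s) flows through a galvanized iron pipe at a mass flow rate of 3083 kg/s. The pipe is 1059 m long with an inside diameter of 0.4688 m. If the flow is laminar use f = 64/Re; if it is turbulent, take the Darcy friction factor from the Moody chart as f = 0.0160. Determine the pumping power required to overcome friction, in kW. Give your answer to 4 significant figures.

P ≈ 5401 kW

A = πD²/4 = π(0.4688)²/4 = 0.1726 m²; mean velocity V = ṁ/(ρA) = 3083/(1814 · 0.1726) = 9.846 m/s.
Reynolds number Re = ρVD/μ = 1814 · 9.846 · 0.4688 / 0.00401 = 2.088e+06.
Re > 4000 → turbulent; use the Moody-chart value f = 0.0160.
Darcy-Weisbach: ΔP = f(L/D)(ρV²/2) = 0.016·(1059/0.4688)·(1814·9.846²/2) = 0.016·2259·8.793e+04 = 3.178e+06 Pa.
Q = ṁ/ρ = 3083/1814 = 1.7 m³/s.
Pumping power P = QΔP = 1.7·3.178e+06 = 5401500 W = 5401 kW.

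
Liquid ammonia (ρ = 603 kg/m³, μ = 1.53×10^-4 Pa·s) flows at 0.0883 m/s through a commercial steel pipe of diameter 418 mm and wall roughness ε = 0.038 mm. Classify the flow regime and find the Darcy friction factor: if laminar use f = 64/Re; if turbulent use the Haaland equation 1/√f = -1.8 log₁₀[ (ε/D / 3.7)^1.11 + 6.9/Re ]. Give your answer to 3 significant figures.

Re = ρVD/μ = 603·0.0883·0.418/0.000153 = 1.455e+05.
Re > 4000 → turbulent. ε/D = 3.8e-05/0.418 = 9.09e-05; Haaland: 1/√f = -1.8 log₁₀[7.64e-06 + 4.74e-05] = 7.666, so f = 0.01702.

f ≈ 0.0170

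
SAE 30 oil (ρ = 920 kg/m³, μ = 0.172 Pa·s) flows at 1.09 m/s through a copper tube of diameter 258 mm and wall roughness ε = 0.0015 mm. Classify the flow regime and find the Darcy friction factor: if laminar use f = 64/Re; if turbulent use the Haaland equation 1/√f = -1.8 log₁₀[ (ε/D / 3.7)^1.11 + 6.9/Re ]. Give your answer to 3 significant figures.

Re = ρVD/μ = 920·1.09·0.258/0.172 = 1504.
Re < 2300 → laminar, so f = 64/Re = 0.04255 (roughness is irrelevant in laminar flow).

f ≈ 0.0425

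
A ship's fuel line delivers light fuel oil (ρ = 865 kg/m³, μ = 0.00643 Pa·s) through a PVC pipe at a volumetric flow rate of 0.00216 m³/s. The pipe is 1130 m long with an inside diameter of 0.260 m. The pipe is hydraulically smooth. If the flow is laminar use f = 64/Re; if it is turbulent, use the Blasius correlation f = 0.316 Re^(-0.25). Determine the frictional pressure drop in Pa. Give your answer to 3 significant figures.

ΔP ≈ 140 Pa

Cross-sectional area A = πD²/4 = π(0.26)²/4 = 0.05309 m²; mean velocity V = Q/A = 0.00216/0.05309 = 0.04068 m/s.
Reynolds number Re = ρVD/μ = 865 · 0.04068 · 0.26 / 0.00643 = 1423.
Re < 2300 → laminar flow, so f = 64/Re = 64/1423 = 0.04498 (the turbulent correlation is not needed).
Darcy-Weisbach: ΔP = f(L/D)(ρV²/2) = 0.04498·(1130/0.26)·(865·0.04068²/2) = 0.04498·4346·0.7158 = 139.9 Pa.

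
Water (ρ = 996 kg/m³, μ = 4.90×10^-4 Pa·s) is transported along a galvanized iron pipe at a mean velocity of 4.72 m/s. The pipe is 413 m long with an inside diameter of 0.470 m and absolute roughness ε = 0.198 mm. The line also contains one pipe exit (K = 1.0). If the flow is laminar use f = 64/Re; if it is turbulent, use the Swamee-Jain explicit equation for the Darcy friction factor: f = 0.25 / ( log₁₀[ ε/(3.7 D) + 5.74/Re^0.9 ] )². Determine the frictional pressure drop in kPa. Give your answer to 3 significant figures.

Reynolds number Re = ρVD/μ = 996 · 4.72 · 0.47 / 0.00049 = 4.509e+06.
Re > 4000 → turbulent. Relative roughness ε/D = 0.000198/0.47 = 0.000421. Swamee-Jain: f = 0.25/(log₁₀[0.000421/3.7 + 5.74/4.509e+06^0.9])² = 0.25/(log₁₀[0.000114 + 5.89e-06])² = 0.25/(-3.922)² = 0.01625.
Total minor-loss coefficient ΣK = 1·1 = 1.
ΔP = [f·L/D + ΣK]·(ρV²/2) = [0.01625·413/0.47 + 1]·(996·4.72²/2) = [14.28 + 1]·1.109e+04 = 1.696e+05 Pa.
ΔP = 1.696e+05 Pa = 170 kPa.

ΔP ≈ 170 kPa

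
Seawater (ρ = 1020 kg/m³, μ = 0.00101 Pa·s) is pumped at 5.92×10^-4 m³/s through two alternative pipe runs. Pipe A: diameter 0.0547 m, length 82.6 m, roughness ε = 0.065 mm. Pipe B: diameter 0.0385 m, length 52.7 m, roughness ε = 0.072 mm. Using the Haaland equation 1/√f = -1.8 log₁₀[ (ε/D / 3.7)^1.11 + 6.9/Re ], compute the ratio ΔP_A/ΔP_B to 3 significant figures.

Pipe A: V = Q/A = 0.000592/0.00235 = 0.2519 m/s; Re = 1.392e+04; ε/D = 0.00119; Haaland → f = 0.03011; ΔP_A = f(L/D)(ρV²/2) = 1471 Pa.
Pipe B: V = Q/A = 0.000592/0.001164 = 0.5085 m/s; Re = 1.977e+04; ε/D = 0.00187; Haaland → f = 0.0293; ΔP_B = f(L/D)(ρV²/2) = 5290 Pa.
ΔP_A/ΔP_B = 1471/5290 = 0.278.

ΔP_A/ΔP_B ≈ 0.278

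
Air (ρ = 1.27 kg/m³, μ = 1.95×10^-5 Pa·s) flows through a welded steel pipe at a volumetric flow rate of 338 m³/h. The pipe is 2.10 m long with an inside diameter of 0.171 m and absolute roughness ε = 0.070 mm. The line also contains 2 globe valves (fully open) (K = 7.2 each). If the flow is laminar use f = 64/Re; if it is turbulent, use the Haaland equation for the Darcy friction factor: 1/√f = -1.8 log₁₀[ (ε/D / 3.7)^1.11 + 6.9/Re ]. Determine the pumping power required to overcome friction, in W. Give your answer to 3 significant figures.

Q = 338 m³/h = 338/3600 = 0.09389 m³/s.
Cross-sectional area A = πD²/4 = π(0.171)²/4 = 0.02297 m²; mean velocity V = Q/A = 0.09389/0.02297 = 4.088 m/s.
Reynolds number Re = ρVD/μ = 1.27 · 4.088 · 0.171 / 1.95e-05 = 4.553e+04.
Re > 4000 → turbulent. Relative roughness ε/D = 7e-05/0.171 = 0.000409. Haaland: 1/√f = -1.8 log₁₀[(0.000409/3.7)^1.11 + 6.9/4.553e+04] = -1.8 log₁₀[4.06e-05 + 0.000152] = 6.689, so f = 0.02235.
Total minor-loss coefficient ΣK = 2·7.2 = 14.4.
ΔP = [f·L/D + ΣK]·(ρV²/2) = [0.02235·2.1/0.171 + 14.4]·(1.27·4.088²/2) = [0.2744 + 14.4]·10.61 = 155.7 Pa.
Pumping power P = QΔP = 0.09389·155.7 = 14.62 W = 14.6 W.

P ≈ 14.6 W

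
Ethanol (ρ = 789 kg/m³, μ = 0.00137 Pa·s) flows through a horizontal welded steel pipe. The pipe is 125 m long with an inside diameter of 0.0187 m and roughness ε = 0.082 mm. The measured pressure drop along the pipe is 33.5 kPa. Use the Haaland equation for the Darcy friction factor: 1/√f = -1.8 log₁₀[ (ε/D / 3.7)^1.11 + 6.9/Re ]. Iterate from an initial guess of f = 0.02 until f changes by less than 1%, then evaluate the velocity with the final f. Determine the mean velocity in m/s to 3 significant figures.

Rearranging Darcy-Weisbach: V = √(2·ΔP·D/(f·L·ρ)). With ε/D = 8.2e-05/0.0187 = 0.00439, iterate starting from f = 0.02:
  f = 0.02 → V = √(2·3.35e+04·0.0187/(0.02·125·789)) = 0.797 m/s; Re = ρVD/μ = 8583; f → 0.03764
  f = 0.03764 → V = 0.581 m/s; Re = 6257; f → 0.04
  f = 0.04 → V = 0.5636 m/s; Re = 6070; f → 0.04025
Converged (Δf/f < 1%). With the final f = 0.04025: V = √(2·3.35e+04·0.0187/(0.04025·125·789)) = 0.5618 m/s.

V ≈ 0.562 m/s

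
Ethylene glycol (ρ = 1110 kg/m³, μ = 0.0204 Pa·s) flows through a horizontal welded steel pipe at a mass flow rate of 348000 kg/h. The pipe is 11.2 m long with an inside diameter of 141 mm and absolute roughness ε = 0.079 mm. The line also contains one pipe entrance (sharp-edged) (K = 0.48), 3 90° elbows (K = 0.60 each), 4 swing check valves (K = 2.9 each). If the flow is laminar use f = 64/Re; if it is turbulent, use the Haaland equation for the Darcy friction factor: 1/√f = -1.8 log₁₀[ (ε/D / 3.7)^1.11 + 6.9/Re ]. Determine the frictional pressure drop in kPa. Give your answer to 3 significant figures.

ṁ = 348000 kg/h = 348000/3600 = 96.67 kg/s.
A = πD²/4 = π(0.141)²/4 = 0.01561 m²; mean velocity V = ṁ/(ρA) = 96.67/(1110 · 0.01561) = 5.577 m/s.
Reynolds number Re = ρVD/μ = 1110 · 5.577 · 0.141 / 0.0204 = 4.279e+04.
Re > 4000 → turbulent. Relative roughness ε/D = 7.9e-05/0.141 = 0.00056. Haaland: 1/√f = -1.8 log₁₀[(0.00056/3.7)^1.11 + 6.9/4.279e+04] = -1.8 log₁₀[5.75e-05 + 0.000161] = 6.588, so f = 0.02304.
Total minor-loss coefficient ΣK = 1·0.48 + 3·0.6 + 4·2.9 = 13.9.
ΔP = [f·L/D + ΣK]·(ρV²/2) = [0.02304·11.2/0.141 + 13.9]·(1110·5.577²/2) = [1.83 + 13.9]·1.726e+04 = 2.712e+05 Pa.
ΔP = 2.712e+05 Pa = 271 kPa.

ΔP ≈ 271 kPa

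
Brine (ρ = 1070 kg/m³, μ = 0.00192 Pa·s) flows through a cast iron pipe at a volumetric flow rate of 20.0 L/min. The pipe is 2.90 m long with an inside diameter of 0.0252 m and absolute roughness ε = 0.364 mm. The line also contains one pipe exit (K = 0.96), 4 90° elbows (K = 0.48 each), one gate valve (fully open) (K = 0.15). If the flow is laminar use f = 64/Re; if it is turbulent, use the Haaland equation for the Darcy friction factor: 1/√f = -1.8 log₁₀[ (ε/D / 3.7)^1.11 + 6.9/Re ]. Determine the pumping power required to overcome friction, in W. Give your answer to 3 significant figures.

Q = 20.0 L/min = 20.0/60000 = 0.0003333 m³/s.
Cross-sectional area A = πD²/4 = π(0.0252)²/4 = 0.0004988 m²; mean velocity V = Q/A = 0.0003333/0.0004988 = 0.6683 m/s.
Reynolds number Re = ρVD/μ = 1070 · 0.6683 · 0.0252 / 0.00192 = 9386.
Re > 4000 → turbulent. Relative roughness ε/D = 0.000364/0.0252 = 0.0144. Haaland: 1/√f = -1.8 log₁₀[(0.0144/3.7)^1.11 + 6.9/9386] = -1.8 log₁₀[0.00212 + 0.000735] = 4.58, so f = 0.04768.
Total minor-loss coefficient ΣK = 1·0.96 + 4·0.48 + 1·0.15 = 3.03.
ΔP = [f·L/D + ΣK]·(ρV²/2) = [0.04768·2.9/0.0252 + 3.03]·(1070·0.6683²/2) = [5.487 + 3.03]·239 = 2035 Pa.
Pumping power P = QΔP = 0.0003333·2035 = 0.6784 W = 0.678 W.

P ≈ 0.678 W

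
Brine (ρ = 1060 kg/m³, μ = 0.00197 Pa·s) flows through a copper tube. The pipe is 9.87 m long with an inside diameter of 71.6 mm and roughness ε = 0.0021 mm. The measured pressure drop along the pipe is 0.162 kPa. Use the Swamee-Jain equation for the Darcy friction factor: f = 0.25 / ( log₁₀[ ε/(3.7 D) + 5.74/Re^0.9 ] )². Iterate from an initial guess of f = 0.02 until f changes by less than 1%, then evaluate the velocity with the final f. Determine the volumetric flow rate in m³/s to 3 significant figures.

Q ≈ 0.00108 m³/s

Rearranging Darcy-Weisbach: V = √(2·ΔP·D/(f·L·ρ)). With ε/D = 2.1e-06/0.0716 = 2.93e-05, iterate starting from f = 0.02:
  f = 0.02 → V = √(2·162·0.0716/(0.02·9.87·1060)) = 0.333 m/s; Re = ρVD/μ = 1.283e+04; f → 0.02901
  f = 0.02901 → V = 0.2765 m/s; Re = 1.065e+04; f → 0.0305
  f = 0.0305 → V = 0.2696 m/s; Re = 1.039e+04; f → 0.0307
Converged (Δf/f < 1%). With the final f = 0.0307: V = √(2·162·0.0716/(0.0307·9.87·1060)) = 0.2687 m/s.
Q = V·A = 0.2687·(π/4·0.0716²) = 0.001082 m³/s = 0.00108 m³/s.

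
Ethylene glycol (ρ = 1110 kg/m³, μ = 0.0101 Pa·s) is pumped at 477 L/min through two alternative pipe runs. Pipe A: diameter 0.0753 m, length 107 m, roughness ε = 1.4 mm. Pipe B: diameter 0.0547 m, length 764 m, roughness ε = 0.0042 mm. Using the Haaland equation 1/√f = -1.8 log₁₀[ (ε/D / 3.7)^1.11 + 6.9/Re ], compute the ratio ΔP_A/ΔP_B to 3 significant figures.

ΔP_A/ΔP_B ≈ 0.0550

Pipe A: V = Q/A = 0.00795/0.004453 = 1.785 m/s; Re = 1.477e+04; ε/D = 0.0186; Haaland → f = 0.04998; ΔP_A = f(L/D)(ρV²/2) = 1.256e+05 Pa.
Pipe B: V = Q/A = 0.00795/0.00235 = 3.383 m/s; Re = 2.034e+04; ε/D = 7.68e-05; Haaland → f = 0.02576; ΔP_B = f(L/D)(ρV²/2) = 2.285e+06 Pa.
ΔP_A/ΔP_B = 1.256e+05/2.285e+06 = 0.0550.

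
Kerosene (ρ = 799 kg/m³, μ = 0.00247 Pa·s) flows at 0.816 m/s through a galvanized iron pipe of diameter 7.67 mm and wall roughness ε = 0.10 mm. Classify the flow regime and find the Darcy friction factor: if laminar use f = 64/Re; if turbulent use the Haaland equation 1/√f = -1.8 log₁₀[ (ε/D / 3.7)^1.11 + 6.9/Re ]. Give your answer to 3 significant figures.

f ≈ 0.0316

Re = ρVD/μ = 799·0.816·0.00767/0.00247 = 2025.
Re < 2300 → laminar, so f = 64/Re = 0.03161 (roughness is irrelevant in laminar flow).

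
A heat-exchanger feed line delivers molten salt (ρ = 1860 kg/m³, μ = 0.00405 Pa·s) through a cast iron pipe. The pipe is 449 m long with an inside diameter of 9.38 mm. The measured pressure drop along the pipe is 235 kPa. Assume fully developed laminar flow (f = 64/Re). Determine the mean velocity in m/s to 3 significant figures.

For laminar flow, f = 64/Re with Re = ρVD/μ, so Darcy-Weisbach reduces to ΔP = 32μLV/D². Solving for V: V = ΔP·D²/(32μL) = 2.35e+05·(0.00938)²/(32·0.00405·449) = 0.3553 m/s.
Check: Re = ρVD/μ = 1860·0.3553·0.00938/0.00405 = 1531 < 2300, so the laminar assumption holds.

V ≈ 0.355 m/s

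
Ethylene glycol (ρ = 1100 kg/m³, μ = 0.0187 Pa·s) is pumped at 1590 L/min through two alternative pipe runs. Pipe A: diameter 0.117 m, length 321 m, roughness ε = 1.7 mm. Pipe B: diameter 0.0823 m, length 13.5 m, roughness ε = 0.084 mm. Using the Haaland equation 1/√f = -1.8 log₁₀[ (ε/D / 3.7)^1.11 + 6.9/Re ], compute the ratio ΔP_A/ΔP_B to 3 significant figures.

Pipe A: V = Q/A = 0.0265/0.01075 = 2.465 m/s; Re = 1.696e+04; ε/D = 0.0145; Haaland → f = 0.04584; ΔP_A = f(L/D)(ρV²/2) = 4.202e+05 Pa.
Pipe B: V = Q/A = 0.0265/0.00532 = 4.981 m/s; Re = 2.412e+04; ε/D = 0.00102; Haaland → f = 0.0267; ΔP_B = f(L/D)(ρV²/2) = 5.977e+04 Pa.
ΔP_A/ΔP_B = 4.202e+05/5.977e+04 = 7.03.

ΔP_A/ΔP_B ≈ 7.03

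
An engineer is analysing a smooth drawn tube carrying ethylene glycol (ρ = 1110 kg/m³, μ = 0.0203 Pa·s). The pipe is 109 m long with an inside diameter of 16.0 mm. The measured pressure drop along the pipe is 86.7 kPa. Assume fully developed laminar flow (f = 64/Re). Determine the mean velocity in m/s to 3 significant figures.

For laminar flow, f = 64/Re with Re = ρVD/μ, so Darcy-Weisbach reduces to ΔP = 32μLV/D². Solving for V: V = ΔP·D²/(32μL) = 8.67e+04·(0.016)²/(32·0.0203·109) = 0.3135 m/s.
Check: Re = ρVD/μ = 1110·0.3135·0.016/0.0203 = 274.2 < 2300, so the laminar assumption holds.

V ≈ 0.313 m/s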